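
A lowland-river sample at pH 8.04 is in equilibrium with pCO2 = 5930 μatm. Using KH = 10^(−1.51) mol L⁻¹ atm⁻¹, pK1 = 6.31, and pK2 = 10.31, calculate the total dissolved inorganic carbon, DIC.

DIC = 10.1 mmol/L

[CO2*] = KH · pCO2 = 10^(−1.51) × 5930×10^-6 = 1.833×10^-4 mol/L
α₀ = 1/(1 + K1/[H⁺] + K1K2/[H⁺]²) = 1/(1 + 10^+1.73 + 10^-0.54) = 0.01818
DIC = [CO2*]/α₀ = 1.833×10^-4 / 0.01818 = 10.1 mmol/L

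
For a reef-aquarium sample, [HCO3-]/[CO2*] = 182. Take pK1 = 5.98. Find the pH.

pH = 8.24

From K1 = [H⁺][HCO3-]/[CO2*]:  pH = pK1 + log₁₀([HCO3-]/[CO2*])
log₁₀(182) = +2.260
pH = 5.98 + (+2.260) = 8.24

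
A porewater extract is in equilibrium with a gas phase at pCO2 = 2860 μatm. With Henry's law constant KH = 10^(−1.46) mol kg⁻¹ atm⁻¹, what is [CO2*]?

[CO2*] = 99.2 μmol/kg

KH = 10^(−1.46) = 3.467×10^-2 mol kg⁻¹ atm⁻¹
[CO2*] = KH · pCO2 = 3.467×10^-2 × 2860×10^-6 atm = 9.92×10^-5 mol/kg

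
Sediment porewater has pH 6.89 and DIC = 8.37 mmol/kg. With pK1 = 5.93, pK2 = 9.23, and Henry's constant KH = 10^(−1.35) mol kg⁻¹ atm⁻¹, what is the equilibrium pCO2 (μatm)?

pCO2 = 1.84×10^4 μatm

α₀ = 1 / (1 + K1/[H⁺] + K1K2/[H⁺]²) = 1 / (1 + 10^+0.96 + 10^-1.38)
   = 1 / (1 + 9.1201 + 0.041687) = 1/10.162 = 0.09841
[CO2*] = α₀ × DIC = 0.09841 × 8.37 = 0.8237 mmol/kg
pCO2 = [CO2*]/KH = 8.237×10^-4 / 4.467×10^-2 = 1.84×10^4 μatm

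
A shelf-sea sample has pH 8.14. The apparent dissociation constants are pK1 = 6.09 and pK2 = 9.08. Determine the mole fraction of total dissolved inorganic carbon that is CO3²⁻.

α₂ = 0.102

α₂ = 1 / (1 + [H⁺]/K2 + [H⁺]²/(K1K2)) = 1 / (1 + 10^+0.94 + 10^-1.11)
   = 1 / (1 + 8.7096 + 0.077625) = 1/9.7873 = 0.1022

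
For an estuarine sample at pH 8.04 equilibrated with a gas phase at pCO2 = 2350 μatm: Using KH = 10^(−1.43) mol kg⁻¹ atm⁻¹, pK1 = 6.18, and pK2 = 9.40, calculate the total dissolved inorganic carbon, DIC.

DIC = 6.69 mmol/kg

[CO2*] = KH · pCO2 = 10^(−1.43) × 2350×10^-6 = 8.731×10^-5 mol/kg
α₀ = 1/(1 + K1/[H⁺] + K1K2/[H⁺]²) = 1/(1 + 10^+1.86 + 10^+0.50) = 0.01305
DIC = [CO2*]/α₀ = 8.731×10^-5 / 0.01305 = 6.69 mmol/kg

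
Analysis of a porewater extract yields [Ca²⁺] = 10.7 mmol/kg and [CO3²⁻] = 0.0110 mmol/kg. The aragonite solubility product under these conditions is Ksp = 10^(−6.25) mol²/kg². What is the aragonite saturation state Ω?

Ω = 0.209

Ksp = 10^(−6.25) = 5.623×10^-7
Ω = [Ca²⁺][CO3²⁻]/Ksp = (10.7×10^-3)(0.0110×10^-3) / 5.623×10^-7 = 0.209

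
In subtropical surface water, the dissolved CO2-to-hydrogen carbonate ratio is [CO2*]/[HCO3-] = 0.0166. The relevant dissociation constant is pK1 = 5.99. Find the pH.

From K1 = [H⁺][HCO3-]/[CO2*]:  pH = pK1 − log₁₀([CO2*]/[HCO3-])
log₁₀(0.0166) = -1.780
pH = 5.99 − (-1.780) = 7.77

pH = 7.77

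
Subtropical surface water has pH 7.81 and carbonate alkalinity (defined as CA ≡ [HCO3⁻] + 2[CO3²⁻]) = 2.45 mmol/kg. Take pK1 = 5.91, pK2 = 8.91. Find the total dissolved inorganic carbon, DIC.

CA = [HCO3⁻] + 2[CO3²⁻] = (α₁ + 2α₂)·DIC
At pH 7.81: [H⁺]/K1 = 10^-1.90 = 0.012589, K2/[H⁺] = 10^-1.10 = 0.079433
α₁ = 1/(1 + 0.012589 + 0.079433) = 1/1.0920 = 0.9157; α₂ = α₁·K2/[H⁺] = 0.07274
α₁ + 2α₂ = 1.0612
DIC = CA / (α₁ + 2α₂) = 2.45 / 1.0612 = 2.31 mmol/kg

DIC = 2.31 mmol/kg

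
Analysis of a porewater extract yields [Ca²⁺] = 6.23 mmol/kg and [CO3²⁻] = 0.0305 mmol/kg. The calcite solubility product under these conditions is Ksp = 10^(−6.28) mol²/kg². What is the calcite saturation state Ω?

Ω = 0.362

Ksp = 10^(−6.28) = 5.248×10^-7
Ω = [Ca²⁺][CO3²⁻]/Ksp = (6.23×10^-3)(0.0305×10^-3) / 5.248×10^-7 = 0.362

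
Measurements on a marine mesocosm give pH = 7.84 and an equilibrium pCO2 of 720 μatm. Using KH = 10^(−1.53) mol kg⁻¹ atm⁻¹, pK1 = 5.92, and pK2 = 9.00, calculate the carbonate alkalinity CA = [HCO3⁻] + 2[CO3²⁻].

[CO2*] = KH · pCO2 = 10^(−1.53) × 720×10^-6 = 2.125×10^-5 mol/kg
α₀ = 1/(1 + K1/[H⁺] + K1K2/[H⁺]²) = 1/(1 + 10^+1.92 + 10^+0.76) = 0.01112
DIC = [CO2*]/α₀ = 2.125×10^-5 / 0.01112 = 1.911 mmol/kg
CA = (α₁ + 2α₂)·DIC = (0.9249 + 2×0.06399) × 1.911 = 2.01 mmol/kg

CA = 2.01 mmol/kg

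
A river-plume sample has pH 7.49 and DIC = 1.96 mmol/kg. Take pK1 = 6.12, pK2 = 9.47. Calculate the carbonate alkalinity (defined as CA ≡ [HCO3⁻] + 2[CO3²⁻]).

CA = 1.90 mmol/kg

CA = [HCO3⁻] + 2[CO3²⁻] = (α₁ + 2α₂)·DIC
At pH 7.49: [H⁺]/K1 = 10^-1.37 = 0.042658, K2/[H⁺] = 10^-1.98 = 0.010471
α₁ = 1/(1 + 0.042658 + 0.010471) = 1/1.0531 = 0.9496; α₂ = α₁·K2/[H⁺] = 0.009943
α₁ + 2α₂ = 0.9694
CA = 0.9694 × 1.96 = 1.90 mmol/kg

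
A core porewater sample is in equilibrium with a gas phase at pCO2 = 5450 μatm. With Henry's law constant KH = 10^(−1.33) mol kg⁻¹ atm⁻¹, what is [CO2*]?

KH = 10^(−1.33) = 4.677×10^-2 mol kg⁻¹ atm⁻¹
[CO2*] = KH · pCO2 = 4.677×10^-2 × 5450×10^-6 atm = 2.55×10^-4 mol/kg

[CO2*] = 255 μmol/kg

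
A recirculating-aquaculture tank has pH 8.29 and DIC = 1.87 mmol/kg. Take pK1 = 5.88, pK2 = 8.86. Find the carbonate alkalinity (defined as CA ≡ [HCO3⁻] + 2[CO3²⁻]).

CA = [HCO3⁻] + 2[CO3²⁻] = (α₁ + 2α₂)·DIC
At pH 8.29: [H⁺]/K1 = 10^-2.41 = 0.0038905, K2/[H⁺] = 10^-0.57 = 0.26915
α₁ = 1/(1 + 0.0038905 + 0.26915) = 1/1.2730 = 0.7855; α₂ = α₁·K2/[H⁺] = 0.2114
α₁ + 2α₂ = 1.2084
CA = 1.2084 × 1.87 = 2.26 mmol/kg

CA = 2.26 mmol/kg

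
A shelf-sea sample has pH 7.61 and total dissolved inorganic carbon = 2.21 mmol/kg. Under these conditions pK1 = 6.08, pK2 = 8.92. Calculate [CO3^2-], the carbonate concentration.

[CO3²⁻] = 0.100 mmol/kg

α₂ = 1 / (1 + [H⁺]/K2 + [H⁺]²/(K1K2)) = 1 / (1 + 10^+1.31 + 10^-0.22)
   = 1 / (1 + 20.417 + 0.60256) = 1/22.020 = 0.04541
[CO3²⁻] = α₂ × DIC = 0.04541 × 2.21 = 0.100 mmol/kg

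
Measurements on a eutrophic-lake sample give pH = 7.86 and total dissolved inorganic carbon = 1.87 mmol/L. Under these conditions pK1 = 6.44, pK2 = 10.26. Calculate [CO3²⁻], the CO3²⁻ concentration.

α₂ = 1 / (1 + [H⁺]/K2 + [H⁺]²/(K1K2)) = 1 / (1 + 10^+2.40 + 10^+0.98)
   = 1 / (1 + 251.19 + 9.5499) = 1/261.74 = 0.003821
[CO3²⁻] = α₂ × DIC = 0.003821 × 1.87 = 0.00714 mmol/L = 7.14 μmol/L

[CO3²⁻] = 7.14 μmol/L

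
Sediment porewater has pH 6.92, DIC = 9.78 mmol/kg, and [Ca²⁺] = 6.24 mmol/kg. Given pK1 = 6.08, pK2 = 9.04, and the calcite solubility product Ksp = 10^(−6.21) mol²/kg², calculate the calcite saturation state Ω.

α₂ = 1 / (1 + [H⁺]/K2 + [H⁺]²/(K1K2)) = 1 / (1 + 10^+2.12 + 10^+1.28)
   = 1 / (1 + 131.83 + 19.055) = 1/151.88 = 0.006584
[CO3²⁻] = α₂ × DIC = 0.006584 × 9.78 = 0.06439 mmol/kg
Ksp = 10^(−6.21) = 6.166×10^-7
Ω = [Ca²⁺][CO3²⁻]/Ksp = (6.24×10^-3)(6.439×10^-5) / 6.166×10^-7 = 0.652

Ω = 0.652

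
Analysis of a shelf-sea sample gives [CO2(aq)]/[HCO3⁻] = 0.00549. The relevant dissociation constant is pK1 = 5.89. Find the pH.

From K1 = [H⁺][HCO3⁻]/[CO2(aq)]:  pH = pK1 − log₁₀([CO2(aq)]/[HCO3⁻])
log₁₀(0.00549) = -2.260
pH = 5.89 − (-2.260) = 8.15

pH = 8.15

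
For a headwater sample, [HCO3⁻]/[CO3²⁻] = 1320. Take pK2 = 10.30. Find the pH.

pH = 7.18

From K2 = [H⁺][CO3²⁻]/[HCO3⁻]:  pH = pK2 − log₁₀([HCO3⁻]/[CO3²⁻])
log₁₀(1320) = +3.121
pH = 10.30 − (+3.121) = 7.18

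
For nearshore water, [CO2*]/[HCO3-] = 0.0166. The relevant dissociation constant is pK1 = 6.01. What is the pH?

From K1 = [H⁺][HCO3-]/[CO2*]:  pH = pK1 − log₁₀([CO2*]/[HCO3-])
log₁₀(0.0166) = -1.780
pH = 6.01 − (-1.780) = 7.79

pH = 7.79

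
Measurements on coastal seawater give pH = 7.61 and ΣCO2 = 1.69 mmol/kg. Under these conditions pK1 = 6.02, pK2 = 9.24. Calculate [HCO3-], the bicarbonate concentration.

[HCO3⁻] = 1.61 mmol/kg

α₁ = 1 / (1 + [H⁺]/K1 + K2/[H⁺]) = 1 / (1 + 10^-1.59 + 10^-1.63)
   = 1 / (1 + 0.025704 + 0.023442) = 1/1.0491 = 0.9532
[HCO3⁻] = α₁ × DIC = 0.9532 × 1.69 = 1.61 mmol/kg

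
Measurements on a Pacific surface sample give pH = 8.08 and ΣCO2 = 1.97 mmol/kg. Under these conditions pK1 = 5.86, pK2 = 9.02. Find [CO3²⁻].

[CO3²⁻] = 0.202 mmol/kg

α₂ = 1 / (1 + [H⁺]/K2 + [H⁺]²/(K1K2)) = 1 / (1 + 10^+0.94 + 10^-1.28)
   = 1 / (1 + 8.7096 + 0.052481) = 1/9.7621 = 0.1024
[CO3²⁻] = α₂ × DIC = 0.1024 × 1.97 = 0.202 mmol/kg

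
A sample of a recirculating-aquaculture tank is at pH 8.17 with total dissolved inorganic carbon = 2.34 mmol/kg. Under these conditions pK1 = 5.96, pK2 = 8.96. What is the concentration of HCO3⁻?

α₁ = 1 / (1 + [H⁺]/K1 + K2/[H⁺]) = 1 / (1 + 10^-2.21 + 10^-0.79)
   = 1 / (1 + 0.0061660 + 0.16218) = 1/1.1683 = 0.8559
[HCO3⁻] = α₁ × DIC = 0.8559 × 2.34 = 2.00 mmol/kg

[HCO3⁻] = 2.00 mmol/kg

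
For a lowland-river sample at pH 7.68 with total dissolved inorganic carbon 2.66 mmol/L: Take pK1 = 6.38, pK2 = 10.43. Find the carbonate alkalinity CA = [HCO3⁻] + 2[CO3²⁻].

CA = 2.54 mmol/L

CA = [HCO3⁻] + 2[CO3²⁻] = (α₁ + 2α₂)·DIC
At pH 7.68: [H⁺]/K1 = 10^-1.30 = 0.050119, K2/[H⁺] = 10^-2.75 = 0.0017783
α₁ = 1/(1 + 0.050119 + 0.0017783) = 1/1.0519 = 0.9507; α₂ = α₁·K2/[H⁺] = 0.001691
α₁ + 2α₂ = 0.9540
CA = 0.9540 × 2.66 = 2.54 mmol/L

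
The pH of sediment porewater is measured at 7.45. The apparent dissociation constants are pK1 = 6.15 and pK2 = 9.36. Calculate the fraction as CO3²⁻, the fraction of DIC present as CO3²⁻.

α₂ = 1 / (1 + [H⁺]/K2 + [H⁺]²/(K1K2)) = 1 / (1 + 10^+1.91 + 10^+0.61)
   = 1 / (1 + 81.283 + 4.0738) = 1/86.357 = 0.01158

α₂ = 0.0116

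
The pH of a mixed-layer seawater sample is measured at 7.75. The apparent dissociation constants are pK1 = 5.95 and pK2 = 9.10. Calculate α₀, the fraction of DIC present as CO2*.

α₀ = 0.0149

α₀ = 1 / (1 + K1/[H⁺] + K1K2/[H⁺]²) = 1 / (1 + 10^+1.80 + 10^+0.45)
   = 1 / (1 + 63.096 + 2.8184) = 1/66.914 = 0.01494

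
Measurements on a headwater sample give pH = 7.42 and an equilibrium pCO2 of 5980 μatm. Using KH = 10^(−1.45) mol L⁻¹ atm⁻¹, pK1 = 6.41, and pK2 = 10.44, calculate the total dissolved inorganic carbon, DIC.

DIC = 2.39 mmol/L

[CO2*] = KH · pCO2 = 10^(−1.45) × 5980×10^-6 = 2.122×10^-4 mol/L
α₀ = 1/(1 + K1/[H⁺] + K1K2/[H⁺]²) = 1/(1 + 10^+1.01 + 10^-2.01) = 0.08895
DIC = [CO2*]/α₀ = 2.122×10^-4 / 0.08895 = 2.39 mmol/L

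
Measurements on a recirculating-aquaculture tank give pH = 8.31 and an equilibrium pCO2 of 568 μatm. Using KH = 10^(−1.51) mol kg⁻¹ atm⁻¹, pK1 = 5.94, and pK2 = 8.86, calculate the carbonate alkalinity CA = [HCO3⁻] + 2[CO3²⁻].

[CO2*] = KH · pCO2 = 10^(−1.51) × 568×10^-6 = 1.755×10^-5 mol/kg
α₀ = 1/(1 + K1/[H⁺] + K1K2/[H⁺]²) = 1/(1 + 10^+2.37 + 10^+1.82) = 0.003317
DIC = [CO2*]/α₀ = 1.755×10^-5 / 0.003317 = 5.292 mmol/kg
CA = (α₁ + 2α₂)·DIC = (0.7775 + 2×0.2191) × 5.292 = 6.43 mmol/kg

CA = 6.43 mmol/kg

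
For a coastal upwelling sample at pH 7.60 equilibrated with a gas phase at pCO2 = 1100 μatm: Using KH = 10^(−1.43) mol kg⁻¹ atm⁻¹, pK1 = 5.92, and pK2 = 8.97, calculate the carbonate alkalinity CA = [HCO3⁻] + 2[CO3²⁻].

[CO2*] = KH · pCO2 = 10^(−1.43) × 1100×10^-6 = 4.087×10^-5 mol/kg
α₀ = 1/(1 + K1/[H⁺] + K1K2/[H⁺]²) = 1/(1 + 10^+1.68 + 10^+0.31) = 0.01964
DIC = [CO2*]/α₀ = 4.087×10^-5 / 0.01964 = 2.080 mmol/kg
CA = (α₁ + 2α₂)·DIC = (0.9402 + 2×0.04011) × 2.080 = 2.12 mmol/kg

CA = 2.12 mmol/kg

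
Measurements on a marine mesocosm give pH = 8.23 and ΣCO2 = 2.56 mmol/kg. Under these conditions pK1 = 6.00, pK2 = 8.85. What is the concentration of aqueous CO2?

[CO2*] = 12.1 μmol/kg

α₀ = 1 / (1 + K1/[H⁺] + K1K2/[H⁺]²) = 1 / (1 + 10^+2.23 + 10^+1.61)
   = 1 / (1 + 169.82 + 40.738) = 1/211.56 = 0.004727
[CO2*] = α₀ × DIC = 0.004727 × 2.56 = 0.0121 mmol/kg = 12.1 μmol/kg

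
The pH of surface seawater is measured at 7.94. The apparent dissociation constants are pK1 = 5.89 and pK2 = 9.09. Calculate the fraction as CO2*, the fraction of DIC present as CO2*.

α₀ = 1 / (1 + K1/[H⁺] + K1K2/[H⁺]²) = 1 / (1 + 10^+2.05 + 10^+0.90)
   = 1 / (1 + 112.20 + 7.9433) = 1/121.15 = 0.008255

α₀ = 0.00825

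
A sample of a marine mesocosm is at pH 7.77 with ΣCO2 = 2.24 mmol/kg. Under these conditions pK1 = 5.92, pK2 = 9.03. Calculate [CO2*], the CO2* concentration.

[CO2*] = 0.0296 mmol/kg

α₀ = 1 / (1 + K1/[H⁺] + K1K2/[H⁺]²) = 1 / (1 + 10^+1.85 + 10^+0.59)
   = 1 / (1 + 70.795 + 3.8905) = 1/75.685 = 0.01321
[CO2*] = α₀ × DIC = 0.01321 × 2.24 = 0.0296 mmol/kg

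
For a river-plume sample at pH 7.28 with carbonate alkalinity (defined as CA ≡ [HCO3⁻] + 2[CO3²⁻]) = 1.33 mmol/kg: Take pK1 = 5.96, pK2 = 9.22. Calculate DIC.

CA = [HCO3⁻] + 2[CO3²⁻] = (α₁ + 2α₂)·DIC
At pH 7.28: [H⁺]/K1 = 10^-1.32 = 0.047863, K2/[H⁺] = 10^-1.94 = 0.011482
α₁ = 1/(1 + 0.047863 + 0.011482) = 1/1.0593 = 0.9440; α₂ = α₁·K2/[H⁺] = 0.01084
α₁ + 2α₂ = 0.9657
DIC = CA / (α₁ + 2α₂) = 1.33 / 0.9657 = 1.38 mmol/kg

DIC = 1.38 mmol/kg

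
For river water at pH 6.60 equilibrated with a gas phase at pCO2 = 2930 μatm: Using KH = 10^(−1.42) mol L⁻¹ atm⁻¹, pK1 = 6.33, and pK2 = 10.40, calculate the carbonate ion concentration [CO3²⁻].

[CO2*] = KH · pCO2 = 10^(−1.42) × 2930×10^-6 = 1.114×10^-4 mol/L
α₀ = 1/(1 + K1/[H⁺] + K1K2/[H⁺]²) = 1/(1 + 10^+0.27 + 10^-3.53) = 0.3494
DIC = [CO2*]/α₀ = 1.114×10^-4 / 0.3494 = 0.3189 mmol/L
[CO3²⁻] = α₂·DIC; α₂ = 0.0001031, so [CO3²⁻] = 0.0001031 × 0.3189 = 3.29×10^-5 mmol/L = 0.0329 μmol/L

[CO3²⁻] = 0.0329 μmol/L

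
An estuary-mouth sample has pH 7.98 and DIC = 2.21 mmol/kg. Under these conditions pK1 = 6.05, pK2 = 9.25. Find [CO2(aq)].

[CO2*] = 0.0244 mmol/kg

α₀ = 1 / (1 + K1/[H⁺] + K1K2/[H⁺]²) = 1 / (1 + 10^+1.93 + 10^+0.66)
   = 1 / (1 + 85.114 + 4.5709) = 1/90.685 = 0.01103
[CO2*] = α₀ × DIC = 0.01103 × 2.21 = 0.0244 mmol/kg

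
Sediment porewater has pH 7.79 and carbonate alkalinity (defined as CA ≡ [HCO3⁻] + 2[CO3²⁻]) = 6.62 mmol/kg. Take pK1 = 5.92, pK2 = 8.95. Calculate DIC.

DIC = 6.30 mmol/kg

CA = [HCO3⁻] + 2[CO3²⁻] = (α₁ + 2α₂)·DIC
At pH 7.79: [H⁺]/K1 = 10^-1.87 = 0.013490, K2/[H⁺] = 10^-1.16 = 0.069183
α₁ = 1/(1 + 0.013490 + 0.069183) = 1/1.0827 = 0.9236; α₂ = α₁·K2/[H⁺] = 0.06390
α₁ + 2α₂ = 1.0514
DIC = CA / (α₁ + 2α₂) = 6.62 / 1.0514 = 6.30 mmol/kg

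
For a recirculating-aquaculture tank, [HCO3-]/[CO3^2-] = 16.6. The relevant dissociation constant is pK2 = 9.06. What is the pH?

From K2 = [H⁺][CO3^2-]/[HCO3-]:  pH = pK2 − log₁₀([HCO3-]/[CO3^2-])
log₁₀(16.6) = +1.220
pH = 9.06 − (+1.220) = 7.84

pH = 7.84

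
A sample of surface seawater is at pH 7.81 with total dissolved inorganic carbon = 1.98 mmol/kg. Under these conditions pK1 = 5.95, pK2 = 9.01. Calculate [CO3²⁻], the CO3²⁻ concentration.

α₂ = 1 / (1 + [H⁺]/K2 + [H⁺]²/(K1K2)) = 1 / (1 + 10^+1.20 + 10^-0.66)
   = 1 / (1 + 15.849 + 0.21878) = 1/17.068 = 0.05859
[CO3²⁻] = α₂ × DIC = 0.05859 × 1.98 = 0.116 mmol/kg

[CO3²⁻] = 0.116 mmol/kg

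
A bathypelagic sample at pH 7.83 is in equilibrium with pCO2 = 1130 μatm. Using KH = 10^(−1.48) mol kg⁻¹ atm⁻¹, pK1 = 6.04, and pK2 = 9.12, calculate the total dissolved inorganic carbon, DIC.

[CO2*] = KH · pCO2 = 10^(−1.48) × 1130×10^-6 = 3.742×10^-5 mol/kg
α₀ = 1/(1 + K1/[H⁺] + K1K2/[H⁺]²) = 1/(1 + 10^+1.79 + 10^+0.50) = 0.01519
DIC = [CO2*]/α₀ = 3.742×10^-5 / 0.01519 = 2.46 mmol/kg

DIC = 2.46 mmol/kg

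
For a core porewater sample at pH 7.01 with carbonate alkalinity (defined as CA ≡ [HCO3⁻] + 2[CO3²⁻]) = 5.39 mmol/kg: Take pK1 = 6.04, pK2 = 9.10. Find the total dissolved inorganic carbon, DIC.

DIC = 5.92 mmol/kg

CA = [HCO3⁻] + 2[CO3²⁻] = (α₁ + 2α₂)·DIC
At pH 7.01: [H⁺]/K1 = 10^-0.97 = 0.10715, K2/[H⁺] = 10^-2.09 = 0.0081283
α₁ = 1/(1 + 0.10715 + 0.0081283) = 1/1.1153 = 0.8966; α₂ = α₁·K2/[H⁺] = 0.007288
α₁ + 2α₂ = 0.9112
DIC = CA / (α₁ + 2α₂) = 5.39 / 0.9112 = 5.92 mmol/kg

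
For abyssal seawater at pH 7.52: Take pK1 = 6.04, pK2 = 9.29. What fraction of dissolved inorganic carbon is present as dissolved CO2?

α₀ = 0.0315

α₀ = 1 / (1 + K1/[H⁺] + K1K2/[H⁺]²) = 1 / (1 + 10^+1.48 + 10^-0.29)
   = 1 / (1 + 30.200 + 0.51286) = 1/31.712 = 0.03153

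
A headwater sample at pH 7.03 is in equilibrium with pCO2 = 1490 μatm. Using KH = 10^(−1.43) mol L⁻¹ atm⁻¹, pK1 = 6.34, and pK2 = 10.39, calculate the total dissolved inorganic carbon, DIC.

[CO2*] = KH · pCO2 = 10^(−1.43) × 1490×10^-6 = 5.536×10^-5 mol/L
α₀ = 1/(1 + K1/[H⁺] + K1K2/[H⁺]²) = 1/(1 + 10^+0.69 + 10^-2.67) = 0.1695
DIC = [CO2*]/α₀ = 5.536×10^-5 / 0.1695 = 0.327 mmol/L

DIC = 0.327 mmol/L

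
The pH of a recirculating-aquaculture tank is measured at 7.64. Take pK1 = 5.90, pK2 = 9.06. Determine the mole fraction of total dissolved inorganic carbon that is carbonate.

α₂ = 0.0360

α₂ = 1 / (1 + [H⁺]/K2 + [H⁺]²/(K1K2)) = 1 / (1 + 10^+1.42 + 10^-0.32)
   = 1 / (1 + 26.303 + 0.47863) = 1/27.781 = 0.03600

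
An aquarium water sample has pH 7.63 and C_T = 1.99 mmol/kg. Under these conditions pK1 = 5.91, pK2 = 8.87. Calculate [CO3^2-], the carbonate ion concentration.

[CO3²⁻] = 0.106 mmol/kg

α₂ = 1 / (1 + [H⁺]/K2 + [H⁺]²/(K1K2)) = 1 / (1 + 10^+1.24 + 10^-0.48)
   = 1 / (1 + 17.378 + 0.33113) = 1/18.709 = 0.05345
[CO3²⁻] = α₂ × DIC = 0.05345 × 1.99 = 0.106 mmol/kg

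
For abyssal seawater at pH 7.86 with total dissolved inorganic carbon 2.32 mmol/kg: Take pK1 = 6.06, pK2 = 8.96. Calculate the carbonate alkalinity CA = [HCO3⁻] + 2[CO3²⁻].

CA = [HCO3⁻] + 2[CO3²⁻] = (α₁ + 2α₂)·DIC
At pH 7.86: [H⁺]/K1 = 10^-1.80 = 0.015849, K2/[H⁺] = 10^-1.10 = 0.079433
α₁ = 1/(1 + 0.015849 + 0.079433) = 1/1.0953 = 0.9130; α₂ = α₁·K2/[H⁺] = 0.07252
α₁ + 2α₂ = 1.0581
CA = 1.0581 × 2.32 = 2.45 mmol/kg

CA = 2.45 mmol/kg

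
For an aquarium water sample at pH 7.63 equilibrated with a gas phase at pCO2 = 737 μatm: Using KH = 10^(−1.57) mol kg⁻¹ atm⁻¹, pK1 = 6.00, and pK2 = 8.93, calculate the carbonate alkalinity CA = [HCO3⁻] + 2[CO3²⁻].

CA = 0.931 mmol/kg

[CO2*] = KH · pCO2 = 10^(−1.57) × 737×10^-6 = 1.984×10^-5 mol/kg
α₀ = 1/(1 + K1/[H⁺] + K1K2/[H⁺]²) = 1/(1 + 10^+1.63 + 10^+0.33) = 0.02184
DIC = [CO2*]/α₀ = 1.984×10^-5 / 0.02184 = 0.9084 mmol/kg
CA = (α₁ + 2α₂)·DIC = (0.9315 + 2×0.04668) × 0.9084 = 0.931 mmol/kg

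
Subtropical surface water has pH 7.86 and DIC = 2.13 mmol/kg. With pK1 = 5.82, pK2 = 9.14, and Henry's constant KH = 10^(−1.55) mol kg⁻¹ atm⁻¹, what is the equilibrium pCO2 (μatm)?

pCO2 = 649 μatm

α₀ = 1 / (1 + K1/[H⁺] + K1K2/[H⁺]²) = 1 / (1 + 10^+2.04 + 10^+0.76)
   = 1 / (1 + 109.65 + 5.7544) = 1/116.40 = 0.008591
[CO2*] = α₀ × DIC = 0.008591 × 2.13 = 0.01830 mmol/kg = 18.30 μmol/kg
pCO2 = [CO2*]/KH = 1.830×10^-5 / 2.818×10^-2 = 649 μatm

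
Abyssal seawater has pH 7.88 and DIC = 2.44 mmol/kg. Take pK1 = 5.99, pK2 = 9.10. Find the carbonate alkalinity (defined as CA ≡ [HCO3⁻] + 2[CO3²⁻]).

CA = 2.55 mmol/kg

CA = [HCO3⁻] + 2[CO3²⁻] = (α₁ + 2α₂)·DIC
At pH 7.88: [H⁺]/K1 = 10^-1.89 = 0.012882, K2/[H⁺] = 10^-1.22 = 0.060256
α₁ = 1/(1 + 0.012882 + 0.060256) = 1/1.0731 = 0.9318; α₂ = α₁·K2/[H⁺] = 0.05615
α₁ + 2α₂ = 1.0441
CA = 1.0441 × 2.44 = 2.55 mmol/kg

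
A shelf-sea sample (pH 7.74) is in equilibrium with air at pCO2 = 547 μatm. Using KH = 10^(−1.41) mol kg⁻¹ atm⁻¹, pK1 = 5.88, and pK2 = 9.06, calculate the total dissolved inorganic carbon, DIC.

DIC = 1.64 mmol/kg

[CO2*] = KH · pCO2 = 10^(−1.41) × 547×10^-6 = 2.128×10^-5 mol/kg
α₀ = 1/(1 + K1/[H⁺] + K1K2/[H⁺]²) = 1/(1 + 10^+1.86 + 10^+0.54) = 0.01300
DIC = [CO2*]/α₀ = 2.128×10^-5 / 0.01300 = 1.64 mmol/kg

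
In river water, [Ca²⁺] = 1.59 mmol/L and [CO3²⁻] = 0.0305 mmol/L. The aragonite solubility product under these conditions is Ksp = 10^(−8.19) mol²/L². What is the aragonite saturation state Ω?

Ω = 7.51

Ksp = 10^(−8.19) = 6.457×10^-9
Ω = [Ca²⁺][CO3²⁻]/Ksp = (1.59×10^-3)(0.0305×10^-3) / 6.457×10^-9 = 7.51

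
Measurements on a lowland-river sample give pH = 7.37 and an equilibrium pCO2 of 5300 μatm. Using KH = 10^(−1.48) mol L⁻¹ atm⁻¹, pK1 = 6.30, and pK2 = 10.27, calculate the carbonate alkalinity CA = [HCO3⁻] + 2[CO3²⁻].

[CO2*] = KH · pCO2 = 10^(−1.48) × 5300×10^-6 = 1.755×10^-4 mol/L
α₀ = 1/(1 + K1/[H⁺] + K1K2/[H⁺]²) = 1/(1 + 10^+1.07 + 10^-1.83) = 0.07835
DIC = [CO2*]/α₀ = 1.755×10^-4 / 0.07835 = 2.240 mmol/L
CA = (α₁ + 2α₂)·DIC = (0.9205 + 2×0.001159) × 2.240 = 2.07 mmol/L

CA = 2.07 mmol/L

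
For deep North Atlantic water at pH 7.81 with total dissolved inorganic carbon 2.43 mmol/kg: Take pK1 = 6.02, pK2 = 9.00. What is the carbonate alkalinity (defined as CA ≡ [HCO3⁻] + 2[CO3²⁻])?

CA = [HCO3⁻] + 2[CO3²⁻] = (α₁ + 2α₂)·DIC
At pH 7.81: [H⁺]/K1 = 10^-1.79 = 0.016218, K2/[H⁺] = 10^-1.19 = 0.064565
α₁ = 1/(1 + 0.016218 + 0.064565) = 1/1.0808 = 0.9253; α₂ = α₁·K2/[H⁺] = 0.05974
α₁ + 2α₂ = 1.0447
CA = 1.0447 × 2.43 = 2.54 mmol/kg

CA = 2.54 mmol/kg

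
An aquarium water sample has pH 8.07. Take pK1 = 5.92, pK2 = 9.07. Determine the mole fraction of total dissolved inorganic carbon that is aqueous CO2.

α₀ = 0.00639

α₀ = 1 / (1 + K1/[H⁺] + K1K2/[H⁺]²) = 1 / (1 + 10^+2.15 + 10^+1.15)
   = 1 / (1 + 141.25 + 14.125) = 1/156.38 = 0.006395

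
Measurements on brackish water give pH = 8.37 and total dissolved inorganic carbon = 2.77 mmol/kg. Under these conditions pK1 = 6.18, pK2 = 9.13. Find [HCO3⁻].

[HCO3⁻] = 2.35 mmol/kg

α₁ = 1 / (1 + [H⁺]/K1 + K2/[H⁺]) = 1 / (1 + 10^-2.19 + 10^-0.76)
   = 1 / (1 + 0.0064565 + 0.17378) = 1/1.1802 = 0.8473
[HCO3⁻] = α₁ × DIC = 0.8473 × 2.77 = 2.35 mmol/kg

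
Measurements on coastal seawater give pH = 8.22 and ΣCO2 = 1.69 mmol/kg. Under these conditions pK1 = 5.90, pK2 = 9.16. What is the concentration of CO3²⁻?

[CO3²⁻] = 0.173 mmol/kg

α₂ = 1 / (1 + [H⁺]/K2 + [H⁺]²/(K1K2)) = 1 / (1 + 10^+0.94 + 10^-1.38)
   = 1 / (1 + 8.7096 + 0.041687) = 1/9.7513 = 0.1026
[CO3²⁻] = α₂ × DIC = 0.1026 × 1.69 = 0.173 mmol/kg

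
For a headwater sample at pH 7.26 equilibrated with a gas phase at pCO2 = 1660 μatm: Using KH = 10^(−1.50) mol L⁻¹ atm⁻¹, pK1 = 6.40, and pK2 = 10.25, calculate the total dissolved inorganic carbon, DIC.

[CO2*] = KH · pCO2 = 10^(−1.50) × 1660×10^-6 = 5.249×10^-5 mol/L
α₀ = 1/(1 + K1/[H⁺] + K1K2/[H⁺]²) = 1/(1 + 10^+0.86 + 10^-2.13) = 0.1212
DIC = [CO2*]/α₀ = 5.249×10^-5 / 0.1212 = 0.433 mmol/L

DIC = 0.433 mmol/L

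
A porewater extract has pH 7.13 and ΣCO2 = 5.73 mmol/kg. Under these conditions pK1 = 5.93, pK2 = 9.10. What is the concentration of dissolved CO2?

[CO2*] = 0.337 mmol/kg

α₀ = 1 / (1 + K1/[H⁺] + K1K2/[H⁺]²) = 1 / (1 + 10^+1.20 + 10^-0.77)
   = 1 / (1 + 15.849 + 0.16982) = 1/17.019 = 0.05876
[CO2*] = α₀ × DIC = 0.05876 × 5.73 = 0.337 mmol/kg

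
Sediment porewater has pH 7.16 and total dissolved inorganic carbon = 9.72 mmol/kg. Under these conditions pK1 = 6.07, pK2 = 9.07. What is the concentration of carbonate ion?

α₂ = 1 / (1 + [H⁺]/K2 + [H⁺]²/(K1K2)) = 1 / (1 + 10^+1.91 + 10^+0.82)
   = 1 / (1 + 81.283 + 6.6069) = 1/88.890 = 0.01125
[CO3²⁻] = α₂ × DIC = 0.01125 × 9.72 = 0.109 mmol/kg

[CO3²⁻] = 0.109 mmol/kg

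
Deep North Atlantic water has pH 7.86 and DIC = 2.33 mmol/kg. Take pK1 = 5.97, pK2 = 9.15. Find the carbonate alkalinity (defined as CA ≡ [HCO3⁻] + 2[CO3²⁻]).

CA = 2.41 mmol/kg

CA = [HCO3⁻] + 2[CO3²⁻] = (α₁ + 2α₂)·DIC
At pH 7.86: [H⁺]/K1 = 10^-1.89 = 0.012882, K2/[H⁺] = 10^-1.29 = 0.051286
α₁ = 1/(1 + 0.012882 + 0.051286) = 1/1.0642 = 0.9397; α₂ = α₁·K2/[H⁺] = 0.04819
α₁ + 2α₂ = 1.0361
CA = 1.0361 × 2.33 = 2.41 mmol/kg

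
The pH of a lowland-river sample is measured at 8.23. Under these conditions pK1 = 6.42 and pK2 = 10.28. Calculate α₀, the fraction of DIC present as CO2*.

α₀ = 0.0151

α₀ = 1 / (1 + K1/[H⁺] + K1K2/[H⁺]²) = 1 / (1 + 10^+1.81 + 10^-0.24)
   = 1 / (1 + 64.565 + 0.57544) = 1/66.141 = 0.01512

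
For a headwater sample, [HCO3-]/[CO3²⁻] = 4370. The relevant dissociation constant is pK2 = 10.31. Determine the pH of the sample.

From K2 = [H⁺][CO3²⁻]/[HCO3-]:  pH = pK2 − log₁₀([HCO3-]/[CO3²⁻])
log₁₀(4370) = +3.640
pH = 10.31 − (+3.640) = 6.67

pH = 6.67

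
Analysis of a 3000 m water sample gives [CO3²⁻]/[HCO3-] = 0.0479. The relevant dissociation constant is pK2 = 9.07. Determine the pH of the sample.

pH = 7.75

From K2 = [H⁺][CO3²⁻]/[HCO3-]:  pH = pK2 + log₁₀([CO3²⁻]/[HCO3-])
log₁₀(0.0479) = -1.320
pH = 9.07 + (-1.320) = 7.75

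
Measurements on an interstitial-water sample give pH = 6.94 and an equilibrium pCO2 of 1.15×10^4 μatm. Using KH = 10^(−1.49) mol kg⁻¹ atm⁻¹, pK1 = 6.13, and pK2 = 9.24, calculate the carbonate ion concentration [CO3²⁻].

[CO3²⁻] = 12.0 μmol/kg

[CO2*] = KH · pCO2 = 10^(−1.49) × 1.15×10^4×10^-6 = 3.721×10^-4 mol/kg
α₀ = 1/(1 + K1/[H⁺] + K1K2/[H⁺]²) = 1/(1 + 10^+0.81 + 10^-1.49) = 0.1335
DIC = [CO2*]/α₀ = 3.721×10^-4 / 0.1335 = 2.787 mmol/kg
[CO3²⁻] = α₂·DIC; α₂ = 0.004321, so [CO3²⁻] = 0.004321 × 2.787 = 0.0120 mmol/kg = 12.0 μmol/kg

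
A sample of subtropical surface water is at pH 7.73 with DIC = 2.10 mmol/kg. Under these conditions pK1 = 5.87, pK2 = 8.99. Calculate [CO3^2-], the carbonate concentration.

α₂ = 1 / (1 + [H⁺]/K2 + [H⁺]²/(K1K2)) = 1 / (1 + 10^+1.26 + 10^-0.60)
   = 1 / (1 + 18.197 + 0.25119) = 1/19.448 = 0.05142
[CO3²⁻] = α₂ × DIC = 0.05142 × 2.10 = 0.108 mmol/kg

[CO3²⁻] = 0.108 mmol/kg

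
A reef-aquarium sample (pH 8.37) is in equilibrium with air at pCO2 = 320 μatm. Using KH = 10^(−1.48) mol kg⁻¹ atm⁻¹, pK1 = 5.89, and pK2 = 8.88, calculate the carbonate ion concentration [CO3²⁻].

[CO2*] = KH · pCO2 = 10^(−1.48) × 320×10^-6 = 1.060×10^-5 mol/kg
α₀ = 1/(1 + K1/[H⁺] + K1K2/[H⁺]²) = 1/(1 + 10^+2.48 + 10^+1.97) = 0.002523
DIC = [CO2*]/α₀ = 1.060×10^-5 / 0.002523 = 4.199 mmol/kg
[CO3²⁻] = α₂·DIC; α₂ = 0.2355, so [CO3²⁻] = 0.2355 × 4.199 = 0.989 mmol/kg

[CO3²⁻] = 0.989 mmol/kg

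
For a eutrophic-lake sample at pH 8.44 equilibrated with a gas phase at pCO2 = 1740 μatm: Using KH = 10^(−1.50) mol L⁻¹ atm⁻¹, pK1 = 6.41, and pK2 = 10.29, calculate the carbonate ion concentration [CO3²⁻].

[CO3²⁻] = 0.0833 mmol/L

[CO2*] = KH · pCO2 = 10^(−1.50) × 1740×10^-6 = 5.502×10^-5 mol/L
α₀ = 1/(1 + K1/[H⁺] + K1K2/[H⁺]²) = 1/(1 + 10^+2.03 + 10^+0.18) = 0.009119
DIC = [CO2*]/α₀ = 5.502×10^-5 / 0.009119 = 6.034 mmol/L
[CO3²⁻] = α₂·DIC; α₂ = 0.01380, so [CO3²⁻] = 0.01380 × 6.034 = 0.0833 mmol/L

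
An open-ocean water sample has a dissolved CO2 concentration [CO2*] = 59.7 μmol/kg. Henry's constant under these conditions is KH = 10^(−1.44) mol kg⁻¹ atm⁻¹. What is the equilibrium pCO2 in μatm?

KH = 10^(−1.44) = 3.631×10^-2 mol kg⁻¹ atm⁻¹
pCO2 = [CO2*]/KH = 59.7×10^-6 / 3.631×10^-2 = 1.64×10^-3 atm = 1640 μatm

pCO2 = 1640 μatm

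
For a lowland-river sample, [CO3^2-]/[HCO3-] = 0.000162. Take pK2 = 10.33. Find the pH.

pH = 6.54

From K2 = [H⁺][CO3^2-]/[HCO3-]:  pH = pK2 + log₁₀([CO3^2-]/[HCO3-])
log₁₀(0.000162) = -3.790
pH = 10.33 + (-3.790) = 6.54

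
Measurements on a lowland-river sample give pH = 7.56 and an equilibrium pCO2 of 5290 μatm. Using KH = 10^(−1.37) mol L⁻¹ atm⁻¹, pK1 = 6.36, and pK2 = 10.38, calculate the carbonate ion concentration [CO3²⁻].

[CO2*] = KH · pCO2 = 10^(−1.37) × 5290×10^-6 = 2.257×10^-4 mol/L
α₀ = 1/(1 + K1/[H⁺] + K1K2/[H⁺]²) = 1/(1 + 10^+1.20 + 10^-1.62) = 0.05927
DIC = [CO2*]/α₀ = 2.257×10^-4 / 0.05927 = 3.808 mmol/L
[CO3²⁻] = α₂·DIC; α₂ = 0.001422, so [CO3²⁻] = 0.001422 × 3.808 = 0.00541 mmol/L = 5.41 μmol/L

[CO3²⁻] = 5.41 μmol/L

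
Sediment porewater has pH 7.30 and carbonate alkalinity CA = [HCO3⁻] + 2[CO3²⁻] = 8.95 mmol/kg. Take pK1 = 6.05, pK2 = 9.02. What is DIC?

DIC = 9.27 mmol/kg

CA = [HCO3⁻] + 2[CO3²⁻] = (α₁ + 2α₂)·DIC
At pH 7.30: [H⁺]/K1 = 10^-1.25 = 0.056234, K2/[H⁺] = 10^-1.72 = 0.019055
α₁ = 1/(1 + 0.056234 + 0.019055) = 1/1.0753 = 0.9300; α₂ = α₁·K2/[H⁺] = 0.01772
α₁ + 2α₂ = 0.9654
DIC = CA / (α₁ + 2α₂) = 8.95 / 0.9654 = 9.27 mmol/kg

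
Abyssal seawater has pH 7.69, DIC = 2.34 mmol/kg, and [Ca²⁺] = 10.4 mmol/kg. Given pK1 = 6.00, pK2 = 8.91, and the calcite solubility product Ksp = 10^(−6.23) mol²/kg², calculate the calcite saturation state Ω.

Ω = 2.30

α₂ = 1 / (1 + [H⁺]/K2 + [H⁺]²/(K1K2)) = 1 / (1 + 10^+1.22 + 10^-0.47)
   = 1 / (1 + 16.596 + 0.33884) = 1/17.935 = 0.05576
[CO3²⁻] = α₂ × DIC = 0.05576 × 2.34 = 0.1305 mmol/kg
Ksp = 10^(−6.23) = 5.888×10^-7
Ω = [Ca²⁺][CO3²⁻]/Ksp = (10.4×10^-3)(1.305×10^-4) / 5.888×10^-7 = 2.30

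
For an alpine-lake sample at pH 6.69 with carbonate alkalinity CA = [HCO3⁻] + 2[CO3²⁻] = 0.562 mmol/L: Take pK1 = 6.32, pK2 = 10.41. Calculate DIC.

DIC = 0.802 mmol/L

CA = [HCO3⁻] + 2[CO3²⁻] = (α₁ + 2α₂)·DIC
At pH 6.69: [H⁺]/K1 = 10^-0.37 = 0.42658, K2/[H⁺] = 10^-3.72 = 0.00019055
α₁ = 1/(1 + 0.42658 + 0.00019055) = 1/1.4268 = 0.7009; α₂ = α₁·K2/[H⁺] = 0.0001336
α₁ + 2α₂ = 0.7012
DIC = CA / (α₁ + 2α₂) = 0.562 / 0.7012 = 0.802 mmol/L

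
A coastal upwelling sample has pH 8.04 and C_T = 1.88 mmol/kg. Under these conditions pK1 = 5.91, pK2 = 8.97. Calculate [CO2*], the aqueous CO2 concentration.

α₀ = 1 / (1 + K1/[H⁺] + K1K2/[H⁺]²) = 1 / (1 + 10^+2.13 + 10^+1.20)
   = 1 / (1 + 134.90 + 15.849) = 1/151.75 = 0.006590
[CO2*] = α₀ × DIC = 0.006590 × 1.88 = 0.0124 mmol/kg = 12.4 μmol/kg

[CO2*] = 12.4 μmol/kg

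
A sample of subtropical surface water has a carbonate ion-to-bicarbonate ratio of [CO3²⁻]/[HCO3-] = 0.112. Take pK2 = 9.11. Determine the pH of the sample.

From K2 = [H⁺][CO3²⁻]/[HCO3-]:  pH = pK2 + log₁₀([CO3²⁻]/[HCO3-])
log₁₀(0.112) = -0.951
pH = 9.11 + (-0.951) = 8.16

pH = 8.16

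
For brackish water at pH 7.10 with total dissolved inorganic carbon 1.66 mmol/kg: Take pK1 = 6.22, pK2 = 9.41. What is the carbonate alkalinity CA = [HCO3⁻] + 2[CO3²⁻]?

CA = [HCO3⁻] + 2[CO3²⁻] = (α₁ + 2α₂)·DIC
At pH 7.10: [H⁺]/K1 = 10^-0.88 = 0.13183, K2/[H⁺] = 10^-2.31 = 0.0048978
α₁ = 1/(1 + 0.13183 + 0.0048978) = 1/1.1367 = 0.8797; α₂ = α₁·K2/[H⁺] = 0.004309
α₁ + 2α₂ = 0.8883
CA = 0.8883 × 1.66 = 1.47 mmol/kg

CA = 1.47 mmol/kg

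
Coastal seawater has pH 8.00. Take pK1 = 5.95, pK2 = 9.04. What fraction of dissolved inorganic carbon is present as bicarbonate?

α₁ = 0.909

α₁ = 1 / (1 + [H⁺]/K1 + K2/[H⁺]) = 1 / (1 + 10^-2.05 + 10^-1.04)
   = 1 / (1 + 0.0089125 + 0.091201) = 1/1.1001 = 0.9090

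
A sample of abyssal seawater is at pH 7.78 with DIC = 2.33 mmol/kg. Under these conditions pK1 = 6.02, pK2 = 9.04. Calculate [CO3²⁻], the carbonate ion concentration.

[CO3²⁻] = 0.119 mmol/kg

α₂ = 1 / (1 + [H⁺]/K2 + [H⁺]²/(K1K2)) = 1 / (1 + 10^+1.26 + 10^-0.50)
   = 1 / (1 + 18.197 + 0.31623) = 1/19.513 = 0.05125
[CO3²⁻] = α₂ × DIC = 0.05125 × 2.33 = 0.119 mmol/kg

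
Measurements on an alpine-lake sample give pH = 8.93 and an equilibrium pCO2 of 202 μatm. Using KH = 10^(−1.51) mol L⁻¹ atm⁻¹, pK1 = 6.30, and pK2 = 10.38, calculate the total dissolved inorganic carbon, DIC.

DIC = 2.76 mmol/L

[CO2*] = KH · pCO2 = 10^(−1.51) × 202×10^-6 = 6.242×10^-6 mol/L
α₀ = 1/(1 + K1/[H⁺] + K1K2/[H⁺]²) = 1/(1 + 10^+2.63 + 10^+1.18) = 0.002259
DIC = [CO2*]/α₀ = 6.242×10^-6 / 0.002259 = 2.76 mmol/L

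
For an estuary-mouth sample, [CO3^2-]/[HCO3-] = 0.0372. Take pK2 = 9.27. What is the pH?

From K2 = [H⁺][CO3^2-]/[HCO3-]:  pH = pK2 + log₁₀([CO3^2-]/[HCO3-])
log₁₀(0.0372) = -1.429
pH = 9.27 + (-1.429) = 7.84

pH = 7.84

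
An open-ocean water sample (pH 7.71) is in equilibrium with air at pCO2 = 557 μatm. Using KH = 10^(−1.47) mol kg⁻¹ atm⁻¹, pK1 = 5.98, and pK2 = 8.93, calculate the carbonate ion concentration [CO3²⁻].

[CO2*] = KH · pCO2 = 10^(−1.47) × 557×10^-6 = 1.887×10^-5 mol/kg
α₀ = 1/(1 + K1/[H⁺] + K1K2/[H⁺]²) = 1/(1 + 10^+1.73 + 10^+0.51) = 0.01726
DIC = [CO2*]/α₀ = 1.887×10^-5 / 0.01726 = 1.094 mmol/kg
[CO3²⁻] = α₂·DIC; α₂ = 0.05585, so [CO3²⁻] = 0.05585 × 1.094 = 0.0611 mmol/kg

[CO3²⁻] = 0.0611 mmol/kg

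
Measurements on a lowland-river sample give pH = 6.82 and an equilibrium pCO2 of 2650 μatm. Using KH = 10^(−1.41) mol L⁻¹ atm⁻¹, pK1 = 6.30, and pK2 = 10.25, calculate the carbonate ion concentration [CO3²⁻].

[CO2*] = KH · pCO2 = 10^(−1.41) × 2650×10^-6 = 1.031×10^-4 mol/L
α₀ = 1/(1 + K1/[H⁺] + K1K2/[H⁺]²) = 1/(1 + 10^+0.52 + 10^-2.91) = 0.2319
DIC = [CO2*]/α₀ = 1.031×10^-4 / 0.2319 = 0.4446 mmol/L
[CO3²⁻] = α₂·DIC; α₂ = 0.0002853, so [CO3²⁻] = 0.0002853 × 0.4446 = 0.000127 mmol/L = 0.127 μmol/L

[CO3²⁻] = 0.127 μmol/L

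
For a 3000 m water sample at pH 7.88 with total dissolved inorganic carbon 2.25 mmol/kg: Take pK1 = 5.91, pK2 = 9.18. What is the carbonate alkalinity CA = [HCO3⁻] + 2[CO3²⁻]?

CA = [HCO3⁻] + 2[CO3²⁻] = (α₁ + 2α₂)·DIC
At pH 7.88: [H⁺]/K1 = 10^-1.97 = 0.010715, K2/[H⁺] = 10^-1.30 = 0.050119
α₁ = 1/(1 + 0.010715 + 0.050119) = 1/1.0608 = 0.9427; α₂ = α₁·K2/[H⁺] = 0.04724
α₁ + 2α₂ = 1.0371
CA = 1.0371 × 2.25 = 2.33 mmol/kg

CA = 2.33 mmol/kg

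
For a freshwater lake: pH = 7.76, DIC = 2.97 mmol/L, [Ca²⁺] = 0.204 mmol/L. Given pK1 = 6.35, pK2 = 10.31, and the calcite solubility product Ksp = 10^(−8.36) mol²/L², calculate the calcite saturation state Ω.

Ω = 0.376

α₂ = 1 / (1 + [H⁺]/K2 + [H⁺]²/(K1K2)) = 1 / (1 + 10^+2.55 + 10^+1.14)
   = 1 / (1 + 354.81 + 13.804) = 1/369.62 = 0.002706
[CO3²⁻] = α₂ × DIC = 0.002706 × 2.97 = 0.008035 mmol/L = 8.035 μmol/L
Ksp = 10^(−8.36) = 4.365×10^-9
Ω = [Ca²⁺][CO3²⁻]/Ksp = (0.204×10^-3)(8.035×10^-6) / 4.365×10^-9 = 0.376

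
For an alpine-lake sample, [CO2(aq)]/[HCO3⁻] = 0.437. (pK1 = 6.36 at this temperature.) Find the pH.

pH = 6.72

From K1 = [H⁺][HCO3⁻]/[CO2(aq)]:  pH = pK1 − log₁₀([CO2(aq)]/[HCO3⁻])
log₁₀(0.437) = -0.360
pH = 6.36 − (-0.360) = 6.72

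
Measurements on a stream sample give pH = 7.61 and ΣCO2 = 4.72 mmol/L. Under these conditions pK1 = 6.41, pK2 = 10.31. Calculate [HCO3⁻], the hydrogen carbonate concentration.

α₁ = 1 / (1 + [H⁺]/K1 + K2/[H⁺]) = 1 / (1 + 10^-1.20 + 10^-2.70)
   = 1 / (1 + 0.063096 + 0.0019953) = 1/1.0651 = 0.9389
[HCO3⁻] = α₁ × DIC = 0.9389 × 4.72 = 4.43 mmol/L

[HCO3⁻] = 4.43 mmol/L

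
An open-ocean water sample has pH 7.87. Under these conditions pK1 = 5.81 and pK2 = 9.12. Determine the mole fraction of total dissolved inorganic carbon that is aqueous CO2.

α₀ = 1 / (1 + K1/[H⁺] + K1K2/[H⁺]²) = 1 / (1 + 10^+2.06 + 10^+0.81)
   = 1 / (1 + 114.82 + 6.4565) = 1/122.27 = 0.008178

α₀ = 0.00818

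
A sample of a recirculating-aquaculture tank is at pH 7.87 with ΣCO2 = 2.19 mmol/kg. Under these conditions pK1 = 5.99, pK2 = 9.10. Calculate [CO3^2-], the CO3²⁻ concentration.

[CO3²⁻] = 0.120 mmol/kg

α₂ = 1 / (1 + [H⁺]/K2 + [H⁺]²/(K1K2)) = 1 / (1 + 10^+1.23 + 10^-0.65)
   = 1 / (1 + 16.982 + 0.22387) = 1/18.206 = 0.05493
[CO3²⁻] = α₂ × DIC = 0.05493 × 2.19 = 0.120 mmol/kg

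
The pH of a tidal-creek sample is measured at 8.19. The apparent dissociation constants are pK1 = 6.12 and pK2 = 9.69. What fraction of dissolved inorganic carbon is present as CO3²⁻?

α₂ = 0.0304

α₂ = 1 / (1 + [H⁺]/K2 + [H⁺]²/(K1K2)) = 1 / (1 + 10^+1.50 + 10^-0.57)
   = 1 / (1 + 31.623 + 0.26915) = 1/32.892 = 0.03040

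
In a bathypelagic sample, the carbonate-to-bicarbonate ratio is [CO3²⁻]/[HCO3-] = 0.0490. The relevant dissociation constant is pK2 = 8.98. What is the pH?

From K2 = [H⁺][CO3²⁻]/[HCO3-]:  pH = pK2 + log₁₀([CO3²⁻]/[HCO3-])
log₁₀(0.0490) = -1.310
pH = 8.98 + (-1.310) = 7.67

pH = 7.67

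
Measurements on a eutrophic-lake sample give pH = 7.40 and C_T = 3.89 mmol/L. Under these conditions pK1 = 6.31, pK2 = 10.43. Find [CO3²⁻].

[CO3²⁻] = 3.35 μmol/L

α₂ = 1 / (1 + [H⁺]/K2 + [H⁺]²/(K1K2)) = 1 / (1 + 10^+3.03 + 10^+1.94)
   = 1 / (1 + 1071.5 + 87.096) = 1/1159.6 = 0.0008624
[CO3²⁻] = α₂ × DIC = 0.0008624 × 3.89 = 0.00335 mmol/L = 3.35 μmol/L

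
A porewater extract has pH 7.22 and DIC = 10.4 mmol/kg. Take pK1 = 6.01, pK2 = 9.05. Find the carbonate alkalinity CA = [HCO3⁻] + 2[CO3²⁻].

CA = 9.95 mmol/kg

CA = [HCO3⁻] + 2[CO3²⁻] = (α₁ + 2α₂)·DIC
At pH 7.22: [H⁺]/K1 = 10^-1.21 = 0.061660, K2/[H⁺] = 10^-1.83 = 0.014791
α₁ = 1/(1 + 0.061660 + 0.014791) = 1/1.0765 = 0.9290; α₂ = α₁·K2/[H⁺] = 0.01374
α₁ + 2α₂ = 0.9565
CA = 0.9565 × 10.4 = 9.95 mmol/kg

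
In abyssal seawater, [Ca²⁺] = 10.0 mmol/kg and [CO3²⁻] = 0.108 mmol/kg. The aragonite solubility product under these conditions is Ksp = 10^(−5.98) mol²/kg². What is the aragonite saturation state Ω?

Ω = 1.03

Ksp = 10^(−5.98) = 1.047×10^-6
Ω = [Ca²⁺][CO3²⁻]/Ksp = (10.0×10^-3)(0.108×10^-3) / 1.047×10^-6 = 1.03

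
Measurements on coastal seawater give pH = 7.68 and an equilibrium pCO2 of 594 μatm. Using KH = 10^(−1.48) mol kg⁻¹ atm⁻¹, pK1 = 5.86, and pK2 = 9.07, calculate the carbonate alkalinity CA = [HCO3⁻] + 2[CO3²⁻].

CA = 1.41 mmol/kg

[CO2*] = KH · pCO2 = 10^(−1.48) × 594×10^-6 = 1.967×10^-5 mol/kg
α₀ = 1/(1 + K1/[H⁺] + K1K2/[H⁺]²) = 1/(1 + 10^+1.82 + 10^+0.43) = 0.01433
DIC = [CO2*]/α₀ = 1.967×10^-5 / 0.01433 = 1.372 mmol/kg
CA = (α₁ + 2α₂)·DIC = (0.9471 + 2×0.03858) × 1.372 = 1.41 mmol/kg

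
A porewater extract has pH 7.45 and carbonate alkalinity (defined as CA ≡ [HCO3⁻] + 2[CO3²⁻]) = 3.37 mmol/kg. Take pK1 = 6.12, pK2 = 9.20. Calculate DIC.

CA = [HCO3⁻] + 2[CO3²⁻] = (α₁ + 2α₂)·DIC
At pH 7.45: [H⁺]/K1 = 10^-1.33 = 0.046774, K2/[H⁺] = 10^-1.75 = 0.017783
α₁ = 1/(1 + 0.046774 + 0.017783) = 1/1.0646 = 0.9394; α₂ = α₁·K2/[H⁺] = 0.01670
α₁ + 2α₂ = 0.9728
DIC = CA / (α₁ + 2α₂) = 3.37 / 0.9728 = 3.46 mmol/kg

DIC = 3.46 mmol/kg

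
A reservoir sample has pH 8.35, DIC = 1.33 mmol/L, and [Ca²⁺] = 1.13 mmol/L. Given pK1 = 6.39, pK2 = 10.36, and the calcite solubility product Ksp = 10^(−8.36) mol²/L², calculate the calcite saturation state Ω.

α₂ = 1 / (1 + [H⁺]/K2 + [H⁺]²/(K1K2)) = 1 / (1 + 10^+2.01 + 10^+0.05)
   = 1 / (1 + 102.33 + 1.1220) = 1/104.45 = 0.009574
[CO3²⁻] = α₂ × DIC = 0.009574 × 1.33 = 0.01273 mmol/L = 12.73 μmol/L
Ksp = 10^(−8.36) = 4.365×10^-9
Ω = [Ca²⁺][CO3²⁻]/Ksp = (1.13×10^-3)(1.273×10^-5) / 4.365×10^-9 = 3.30

Ω = 3.30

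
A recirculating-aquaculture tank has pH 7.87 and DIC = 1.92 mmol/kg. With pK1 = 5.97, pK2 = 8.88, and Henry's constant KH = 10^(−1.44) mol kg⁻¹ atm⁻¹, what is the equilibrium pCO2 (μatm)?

α₀ = 1 / (1 + K1/[H⁺] + K1K2/[H⁺]²) = 1 / (1 + 10^+1.90 + 10^+0.89)
   = 1 / (1 + 79.433 + 7.7625) = 1/88.195 = 0.01134
[CO2*] = α₀ × DIC = 0.01134 × 1.92 = 0.02177 mmol/kg
pCO2 = [CO2*]/KH = 2.177×10^-5 / 3.631×10^-2 = 600 μatm

pCO2 = 600 μatm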